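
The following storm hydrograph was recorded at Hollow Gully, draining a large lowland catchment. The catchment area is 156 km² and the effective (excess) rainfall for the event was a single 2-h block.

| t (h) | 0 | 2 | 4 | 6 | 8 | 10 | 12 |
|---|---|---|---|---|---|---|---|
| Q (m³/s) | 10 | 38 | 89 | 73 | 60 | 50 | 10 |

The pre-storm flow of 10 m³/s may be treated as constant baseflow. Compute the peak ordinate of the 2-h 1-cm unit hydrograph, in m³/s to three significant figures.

Direct runoff: 0.0, 28.0, 79.0, 63.0, 50.0, 40.0, 0.0 m³/s; ΣQ_DR = 260.0 m³/s, peak = 79.0 m³/s.
Runoff depth d = ΣQ_DR·Δt / A = 260.0 × 7200 / (156 km²) = 12.00 mm.
The 1-cm UH is the DRH scaled by (10 mm)/d, so U_p = 79.0 × 10/12.00 = 65.8 m³/s.

U_p ≈ 65.8 m³/s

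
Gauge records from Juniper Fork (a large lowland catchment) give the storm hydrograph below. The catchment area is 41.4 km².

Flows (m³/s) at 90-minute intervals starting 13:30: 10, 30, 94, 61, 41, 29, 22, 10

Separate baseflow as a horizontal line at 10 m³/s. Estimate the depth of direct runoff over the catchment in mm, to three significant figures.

Direct runoff: 0.0, 20.0, 84.0, 51.0, 31.0, 19.0, 12.0, 0.0 m³/s; ΣQ_DR = 217.0 m³/s.
V = ΣQ_DR · Δt = 217.0 × 5400 s = 1.172 × 10^6 m³.
Over A = 41.4 km², depth = V / A = 28.3 mm.

d ≈ 28.3 mm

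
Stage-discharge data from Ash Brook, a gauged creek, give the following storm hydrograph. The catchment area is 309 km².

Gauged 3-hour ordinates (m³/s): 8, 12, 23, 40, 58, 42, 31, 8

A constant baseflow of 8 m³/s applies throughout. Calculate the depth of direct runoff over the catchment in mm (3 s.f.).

Direct runoff: 0.0, 4.0, 15.0, 32.0, 50.0, 34.0, 23.0, 0.0 m³/s; ΣQ_DR = 158.0 m³/s.
V = ΣQ_DR · Δt = 158.0 × 10800 s = 1.706 × 10^6 m³.
Over A = 309 km², depth = V / A = 5.52 mm.

d ≈ 5.52 mm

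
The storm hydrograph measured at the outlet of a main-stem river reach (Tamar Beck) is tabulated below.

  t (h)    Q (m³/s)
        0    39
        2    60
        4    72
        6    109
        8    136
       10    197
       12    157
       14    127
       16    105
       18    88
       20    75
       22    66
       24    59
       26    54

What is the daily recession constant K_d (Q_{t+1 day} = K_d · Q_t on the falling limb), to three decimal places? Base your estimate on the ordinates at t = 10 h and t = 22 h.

Between t = 10 h and t = 22 h the flow falls from 197 to 66 m³/s over 6×2 h = 12 h.
Per-interval ratio K = (66/197)^(1/6) = 0.8334; K_d = K^(24/2) = 0.112.

K_d ≈ 0.112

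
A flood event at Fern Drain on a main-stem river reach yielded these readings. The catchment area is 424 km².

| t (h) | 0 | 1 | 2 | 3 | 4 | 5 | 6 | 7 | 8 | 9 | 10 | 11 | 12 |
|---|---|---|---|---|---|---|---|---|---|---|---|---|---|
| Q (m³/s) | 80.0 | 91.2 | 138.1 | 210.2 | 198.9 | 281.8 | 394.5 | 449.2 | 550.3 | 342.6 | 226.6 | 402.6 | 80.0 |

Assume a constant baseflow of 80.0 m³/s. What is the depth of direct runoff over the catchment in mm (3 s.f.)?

d ≈ 20.4 mm

Direct runoff: 0.0, 11.2, 58.1, 130.2, 118.9, 201.8, 314.5, 369.2, 470.3, 262.6, 146.6, 322.6, 0.0 m³/s; ΣQ_DR = 2406 m³/s.
V = ΣQ_DR · Δt = 2406 × 3600 s = 8.662 × 10^6 m³.
Over A = 424 km², depth = V / A = 20.4 mm.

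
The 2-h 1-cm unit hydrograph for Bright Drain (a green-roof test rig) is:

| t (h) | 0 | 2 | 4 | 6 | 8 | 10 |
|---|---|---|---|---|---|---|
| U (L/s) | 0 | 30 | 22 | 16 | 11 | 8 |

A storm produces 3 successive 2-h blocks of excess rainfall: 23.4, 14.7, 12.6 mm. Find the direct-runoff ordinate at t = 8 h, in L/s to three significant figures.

By discrete convolution, Q_j = Σ (P_i / 10 mm) · U_{j−i}.
At t = 8 h (j=4): Q = (23.4/10)·11 + (14.7/10)·16 + (12.6/10)·22 = 77.0 L/s.

Q ≈ 77.0 L/s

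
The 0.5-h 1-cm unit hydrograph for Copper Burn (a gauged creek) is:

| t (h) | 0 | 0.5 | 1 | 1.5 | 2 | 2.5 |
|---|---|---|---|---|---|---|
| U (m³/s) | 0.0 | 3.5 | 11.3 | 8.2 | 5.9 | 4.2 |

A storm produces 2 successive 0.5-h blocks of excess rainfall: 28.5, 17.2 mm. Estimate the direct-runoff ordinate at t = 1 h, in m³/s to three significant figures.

By discrete convolution, Q_j = Σ (P_i / 10 mm) · U_{j−i}.
At t = 1 h (j=2): Q = (28.5/10)·11.3 + (17.2/10)·3.5 = 38.2 m³/s.

Q ≈ 38.2 m³/s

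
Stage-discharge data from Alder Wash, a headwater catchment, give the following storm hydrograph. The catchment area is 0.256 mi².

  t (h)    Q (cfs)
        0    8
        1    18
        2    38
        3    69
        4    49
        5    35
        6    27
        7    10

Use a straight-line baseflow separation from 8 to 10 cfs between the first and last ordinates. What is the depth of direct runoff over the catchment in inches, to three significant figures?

Direct runoff: 0.00, 9.71, 29.43, 60.14, 39.86, 25.57, 17.29, 0.00 cfs; ΣQ_DR = 182.0 cfs.
V = ΣQ_DR · Δt = 182.0 × 3600 s = 6.552 × 10^5 ft³.
Over A = 0.256 mi², depth = V / A = 1.10 in.

d ≈ 1.10 in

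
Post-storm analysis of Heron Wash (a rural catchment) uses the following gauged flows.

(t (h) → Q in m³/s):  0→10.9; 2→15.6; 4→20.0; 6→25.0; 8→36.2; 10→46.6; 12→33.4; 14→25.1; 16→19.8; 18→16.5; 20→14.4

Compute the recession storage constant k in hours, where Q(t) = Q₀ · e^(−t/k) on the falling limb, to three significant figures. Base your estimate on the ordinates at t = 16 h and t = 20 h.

k ≈ 12.6 h

On the falling limb, Q drops from 19.8 to 14.4 m³/s between t = 16 h and t = 20 h (Δt = 4 h).
k = −Δt / ln(Q₂/Q₁) = −4 / ln(14.4/19.8) = 12.6 h.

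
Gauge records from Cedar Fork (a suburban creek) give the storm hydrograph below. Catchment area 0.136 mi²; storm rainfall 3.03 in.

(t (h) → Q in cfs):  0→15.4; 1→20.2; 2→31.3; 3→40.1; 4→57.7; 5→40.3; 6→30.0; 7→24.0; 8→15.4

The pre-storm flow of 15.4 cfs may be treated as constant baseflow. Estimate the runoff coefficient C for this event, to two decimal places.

ΣQ_DR = 135.8 cfs; V = ΣQ_DR·Δt = 4.889 × 10^5 ft³.
Runoff depth d = V / A = 1.547 in.
C = d / P = 1.547 / 3.03 = 0.51.

C ≈ 0.51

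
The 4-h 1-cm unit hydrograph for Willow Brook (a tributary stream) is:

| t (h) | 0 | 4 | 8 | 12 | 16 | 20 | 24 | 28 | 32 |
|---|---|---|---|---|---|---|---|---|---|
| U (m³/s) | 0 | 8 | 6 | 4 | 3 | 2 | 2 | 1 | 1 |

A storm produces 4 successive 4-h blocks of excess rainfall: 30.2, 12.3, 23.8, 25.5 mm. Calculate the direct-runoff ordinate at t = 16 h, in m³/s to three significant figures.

Q ≈ 48.7 m³/s

By discrete convolution, Q_j = Σ (P_i / 10 mm) · U_{j−i}.
At t = 16 h (j=4): Q = (30.2/10)·3 + (12.3/10)·4 + (23.8/10)·6 + (25.5/10)·8 = 48.7 m³/s.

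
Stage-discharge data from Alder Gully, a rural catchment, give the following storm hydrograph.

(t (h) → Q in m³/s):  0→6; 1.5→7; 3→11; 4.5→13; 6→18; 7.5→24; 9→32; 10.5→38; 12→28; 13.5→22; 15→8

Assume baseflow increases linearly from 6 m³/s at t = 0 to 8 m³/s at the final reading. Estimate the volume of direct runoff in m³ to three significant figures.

V ≈ 7.02 × 10^5 m³

Direct-runoff ordinates (Q − Q_b): 0.00, 0.80, 4.60, 6.40, 11.20, 17.00, 24.80, 30.60, 20.40, 14.20, 0.00 m³/s.
ΣQ_DR = 130.0 m³/s.
With Δt = 1.5 h = 5400 s, V = ΣQ_DR · Δt = 130.0 × 5400 = 7.02 × 10^5 m³.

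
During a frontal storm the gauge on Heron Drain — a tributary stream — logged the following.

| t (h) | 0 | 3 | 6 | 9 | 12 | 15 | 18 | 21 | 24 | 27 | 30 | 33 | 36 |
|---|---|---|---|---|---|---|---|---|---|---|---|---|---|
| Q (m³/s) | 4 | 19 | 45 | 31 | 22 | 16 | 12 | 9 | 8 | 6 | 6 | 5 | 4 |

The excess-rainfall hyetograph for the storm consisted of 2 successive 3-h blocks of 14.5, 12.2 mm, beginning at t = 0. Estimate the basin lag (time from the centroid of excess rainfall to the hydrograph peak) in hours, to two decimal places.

t_L ≈ 3.13 h

Centroid of excess rainfall: t_c = Σ P_i·t̄_i / ΣP_i = 2.8708 h (block centres at 1.5, 4.5 h).
Hydrograph peak occurs at t = 6 h, so basin lag t_L = 6 − 2.8708 = 3.13 h.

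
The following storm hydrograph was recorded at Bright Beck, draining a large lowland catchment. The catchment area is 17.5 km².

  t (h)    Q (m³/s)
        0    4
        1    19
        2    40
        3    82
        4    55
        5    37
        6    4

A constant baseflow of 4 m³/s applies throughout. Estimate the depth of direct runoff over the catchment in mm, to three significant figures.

d ≈ 43.8 mm

Direct runoff: 0.0, 15.0, 36.0, 78.0, 51.0, 33.0, 0.0 m³/s; ΣQ_DR = 213.0 m³/s.
V = ΣQ_DR · Δt = 213.0 × 3600 s = 7.668 × 10^5 m³.
Over A = 17.5 km², depth = V / A = 43.8 mm.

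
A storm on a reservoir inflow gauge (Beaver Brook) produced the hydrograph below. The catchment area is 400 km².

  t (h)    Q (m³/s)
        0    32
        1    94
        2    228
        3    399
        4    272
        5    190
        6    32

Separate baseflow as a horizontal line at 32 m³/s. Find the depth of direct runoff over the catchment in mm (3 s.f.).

d ≈ 9.21 mm

Direct runoff: 0.0, 62.0, 196.0, 367.0, 240.0, 158.0, 0.0 m³/s; ΣQ_DR = 1023 m³/s.
V = ΣQ_DR · Δt = 1023 × 3600 s = 3.683 × 10^6 m³.
Over A = 400 km², depth = V / A = 9.21 mm.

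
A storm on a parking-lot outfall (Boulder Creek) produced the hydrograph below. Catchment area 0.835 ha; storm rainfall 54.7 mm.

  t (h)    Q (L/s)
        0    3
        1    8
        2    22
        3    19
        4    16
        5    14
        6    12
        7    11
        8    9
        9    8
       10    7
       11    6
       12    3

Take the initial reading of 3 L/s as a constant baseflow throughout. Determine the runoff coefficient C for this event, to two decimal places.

C ≈ 0.78

ΣQ_DR = 99.00 L/s; V = ΣQ_DR·Δt = 3.564 × 10^5 L.
Runoff depth d = V / A = 42.68 mm.
C = d / P = 42.68 / 54.7 = 0.78.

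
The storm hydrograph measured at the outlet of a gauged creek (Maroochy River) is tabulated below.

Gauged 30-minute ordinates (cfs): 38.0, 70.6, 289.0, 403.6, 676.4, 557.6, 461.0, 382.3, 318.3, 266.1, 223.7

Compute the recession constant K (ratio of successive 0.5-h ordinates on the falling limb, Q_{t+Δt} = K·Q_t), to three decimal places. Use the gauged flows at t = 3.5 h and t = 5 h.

Using the recession-limb readings at t = 3.5 h and t = 5 h: Q falls from 382.3 to 223.7 cfs over 3 intervals.
K = (Q₂/Q₁)^(1/3) = (223.7/382.3)^(1/3) = 0.836.

K ≈ 0.836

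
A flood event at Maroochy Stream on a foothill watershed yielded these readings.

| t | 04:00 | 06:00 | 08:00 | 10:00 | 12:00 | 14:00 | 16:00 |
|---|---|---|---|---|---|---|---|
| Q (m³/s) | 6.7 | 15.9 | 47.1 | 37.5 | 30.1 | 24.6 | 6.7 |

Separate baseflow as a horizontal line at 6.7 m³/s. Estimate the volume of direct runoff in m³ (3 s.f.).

Direct-runoff ordinates (Q − Q_b): 0.0, 9.2, 40.4, 30.8, 23.4, 17.9, 0.0 m³/s.
ΣQ_DR = 121.7 m³/s.
With Δt = 2 h = 7200 s, V = ΣQ_DR · Δt = 121.7 × 7200 = 8.76 × 10^5 m³.

V ≈ 8.76 × 10^5 m³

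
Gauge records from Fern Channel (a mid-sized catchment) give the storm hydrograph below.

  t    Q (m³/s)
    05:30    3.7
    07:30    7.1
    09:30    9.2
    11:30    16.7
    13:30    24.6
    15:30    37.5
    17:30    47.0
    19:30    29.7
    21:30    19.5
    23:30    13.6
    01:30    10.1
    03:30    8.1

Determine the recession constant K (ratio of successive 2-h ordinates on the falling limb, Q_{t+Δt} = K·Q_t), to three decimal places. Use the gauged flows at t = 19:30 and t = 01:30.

K ≈ 0.698

Using the recession-limb readings at t = 19:30 and t = 01:30: Q falls from 29.7 to 10.1 m³/s over 3 intervals.
K = (Q₂/Q₁)^(1/3) = (10.1/29.7)^(1/3) = 0.698.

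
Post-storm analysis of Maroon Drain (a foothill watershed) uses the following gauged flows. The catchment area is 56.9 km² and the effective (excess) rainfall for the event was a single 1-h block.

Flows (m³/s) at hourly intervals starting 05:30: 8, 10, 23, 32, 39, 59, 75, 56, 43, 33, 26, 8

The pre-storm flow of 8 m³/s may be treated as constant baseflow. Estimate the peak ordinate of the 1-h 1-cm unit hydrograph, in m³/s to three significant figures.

Direct runoff: 0.0, 2.0, 15.0, 24.0, 31.0, 51.0, 67.0, 48.0, 35.0, 25.0, 18.0, 0.0 m³/s; ΣQ_DR = 316.0 m³/s, peak = 67.0 m³/s.
Runoff depth d = ΣQ_DR·Δt / A = 316.0 × 3600 / (56.9 km²) = 19.99 mm.
The 1-cm UH is the DRH scaled by (10 mm)/d, so U_p = 67.0 × 10/19.99 = 33.5 m³/s.

U_p ≈ 33.5 m³/s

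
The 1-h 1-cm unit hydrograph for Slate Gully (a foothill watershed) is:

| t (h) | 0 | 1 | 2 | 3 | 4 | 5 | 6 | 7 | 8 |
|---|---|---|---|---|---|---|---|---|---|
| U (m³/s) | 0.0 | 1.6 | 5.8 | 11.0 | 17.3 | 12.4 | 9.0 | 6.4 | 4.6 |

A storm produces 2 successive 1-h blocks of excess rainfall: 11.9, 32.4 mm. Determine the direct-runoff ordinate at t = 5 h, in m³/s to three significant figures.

Q ≈ 70.8 m³/s

By discrete convolution, Q_j = Σ (P_i / 10 mm) · U_{j−i}.
At t = 5 h (j=5): Q = (11.9/10)·12.4 + (32.4/10)·17.3 = 70.8 m³/s.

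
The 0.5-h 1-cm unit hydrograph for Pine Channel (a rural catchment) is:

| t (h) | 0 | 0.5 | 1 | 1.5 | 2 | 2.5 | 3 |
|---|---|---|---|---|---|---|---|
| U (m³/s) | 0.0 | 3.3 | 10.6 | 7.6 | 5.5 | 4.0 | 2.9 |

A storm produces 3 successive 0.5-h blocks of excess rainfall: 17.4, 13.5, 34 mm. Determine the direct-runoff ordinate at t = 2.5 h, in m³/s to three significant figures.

By discrete convolution, Q_j = Σ (P_i / 10 mm) · U_{j−i}.
At t = 2.5 h (j=5): Q = (17.4/10)·4.0 + (13.5/10)·5.5 + (34/10)·7.6 = 40.2 m³/s.

Q ≈ 40.2 m³/s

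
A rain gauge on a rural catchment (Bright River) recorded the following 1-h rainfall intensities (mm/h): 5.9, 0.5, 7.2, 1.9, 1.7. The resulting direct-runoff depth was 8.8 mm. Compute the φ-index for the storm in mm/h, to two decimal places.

φ ≈ 2.15 mm/h

Only the 2 blocks with intensity above φ contribute runoff: 5.9, 7.2 mm/h.
Σ(I−φ)·Δt = d  ⇒  (5.9+7.2 − 2φ)·1 = 8.8
φ = (13.10 − 8.8/1) / 2 = 2.15 mm/h.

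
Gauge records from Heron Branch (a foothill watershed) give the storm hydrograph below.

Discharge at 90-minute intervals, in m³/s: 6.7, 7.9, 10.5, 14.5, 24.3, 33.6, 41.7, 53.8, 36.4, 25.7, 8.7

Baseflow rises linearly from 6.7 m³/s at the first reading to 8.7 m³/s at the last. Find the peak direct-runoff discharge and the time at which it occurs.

Q_p = 45.70 m³/s at t = 10.5 h

Subtracting baseflow gives direct-runoff ordinates: 0.00, 1.00, 3.40, 7.20, 16.80, 25.90, 33.80, 45.70, 28.10, 17.20, 0.00 m³/s.
The maximum is 45.70 m³/s, occurring at the reading for t = 10.5 h.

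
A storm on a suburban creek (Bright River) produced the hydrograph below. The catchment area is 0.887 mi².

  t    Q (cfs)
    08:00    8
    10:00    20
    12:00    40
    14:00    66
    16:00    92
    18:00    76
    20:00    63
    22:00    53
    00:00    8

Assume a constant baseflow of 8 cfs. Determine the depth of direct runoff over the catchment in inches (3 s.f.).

Direct runoff: 0.0, 12.0, 32.0, 58.0, 84.0, 68.0, 55.0, 45.0, 0.0 cfs; ΣQ_DR = 354.0 cfs.
V = ΣQ_DR · Δt = 354.0 × 7200 s = 2.549 × 10^6 ft³.
Over A = 0.887 mi², depth = V / A = 1.24 in.

d ≈ 1.24 in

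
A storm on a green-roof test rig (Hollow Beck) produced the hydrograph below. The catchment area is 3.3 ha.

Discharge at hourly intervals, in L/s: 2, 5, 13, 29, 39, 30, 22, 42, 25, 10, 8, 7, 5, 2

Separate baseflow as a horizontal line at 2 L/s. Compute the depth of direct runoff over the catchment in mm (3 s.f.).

Direct runoff: 0.0, 3.0, 11.0, 27.0, 37.0, 28.0, 20.0, 40.0, 23.0, 8.0, 6.0, 5.0, 3.0, 0.0 L/s; ΣQ_DR = 211.0 L/s.
V = ΣQ_DR · Δt = 211.0 × 3600 s = 7.596 × 10^5 L.
Over A = 3.3 ha, depth = V / A = 23.0 mm.

d ≈ 23.0 mm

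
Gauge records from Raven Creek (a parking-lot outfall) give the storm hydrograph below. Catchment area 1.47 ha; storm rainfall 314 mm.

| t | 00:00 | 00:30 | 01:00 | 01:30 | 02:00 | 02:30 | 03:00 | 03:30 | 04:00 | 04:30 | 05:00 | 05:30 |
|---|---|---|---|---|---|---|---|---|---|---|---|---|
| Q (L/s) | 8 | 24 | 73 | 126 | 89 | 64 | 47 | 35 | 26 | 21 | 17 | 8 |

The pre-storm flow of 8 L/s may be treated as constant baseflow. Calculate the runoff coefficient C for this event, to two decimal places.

C ≈ 0.17

ΣQ_DR = 442.0 L/s; V = ΣQ_DR·Δt = 7.956 × 10^5 L.
Runoff depth d = V / A = 54.12 mm.
C = d / P = 54.12 / 314 = 0.17.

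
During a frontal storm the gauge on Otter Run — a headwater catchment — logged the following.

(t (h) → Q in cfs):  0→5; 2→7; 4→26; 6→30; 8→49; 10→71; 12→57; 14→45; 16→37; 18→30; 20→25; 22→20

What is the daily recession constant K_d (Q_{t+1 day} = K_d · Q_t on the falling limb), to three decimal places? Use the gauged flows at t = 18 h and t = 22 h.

K_d ≈ 0.088

Between t = 18 h and t = 22 h the flow falls from 30 to 20 cfs over 2×2 h = 4 h.
Per-interval ratio K = (20/30)^(1/2) = 0.8165; K_d = K^(24/2) = 0.088.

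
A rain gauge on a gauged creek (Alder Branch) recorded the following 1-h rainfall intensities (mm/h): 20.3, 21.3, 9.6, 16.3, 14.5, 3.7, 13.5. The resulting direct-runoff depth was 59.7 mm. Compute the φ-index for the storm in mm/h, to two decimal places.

φ ≈ 5.97 mm/h

Only the 6 blocks with intensity above φ contribute runoff: 20.3, 21.3, 9.6, 16.3, 14.5, 13.5 mm/h.
Σ(I−φ)·Δt = d  ⇒  (20.3+21.3+9.6+16.3+14.5+13.5 − 6φ)·1 = 59.7
φ = (95.50 − 59.7/1) / 6 = 5.97 mm/h.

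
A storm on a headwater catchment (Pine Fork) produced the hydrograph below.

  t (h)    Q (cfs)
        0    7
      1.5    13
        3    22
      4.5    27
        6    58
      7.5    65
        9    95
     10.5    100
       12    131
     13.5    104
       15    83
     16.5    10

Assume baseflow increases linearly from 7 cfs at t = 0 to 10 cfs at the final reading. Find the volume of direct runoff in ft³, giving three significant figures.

Direct-runoff ordinates (Q − Q_b): 0.00, 5.73, 14.45, 19.18, 49.91, 56.64, 86.36, 91.09, 121.82, 94.55, 73.27, 0.00 cfs.
ΣQ_DR = 613.0 cfs.
With Δt = 1.5 h = 5400 s, V = ΣQ_DR · Δt = 613.0 × 5400 = 3.31 × 10^6 ft³.

V ≈ 3.31 × 10^6 ft³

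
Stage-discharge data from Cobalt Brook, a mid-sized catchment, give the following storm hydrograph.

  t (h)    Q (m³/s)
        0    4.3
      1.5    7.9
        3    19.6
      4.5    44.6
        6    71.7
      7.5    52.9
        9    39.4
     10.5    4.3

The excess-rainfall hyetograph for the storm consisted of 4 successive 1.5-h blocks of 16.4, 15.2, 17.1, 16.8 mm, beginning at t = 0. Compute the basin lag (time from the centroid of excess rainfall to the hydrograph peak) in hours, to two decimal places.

Centroid of excess rainfall: t_c = Σ P_i·t̄_i / ΣP_i = 3.0355 h (block centres at 0.75, 2.25, 3.75, 5.25 h).
Hydrograph peak occurs at t = 6 h, so basin lag t_L = 6 − 3.0355 = 2.96 h.

t_L ≈ 2.96 h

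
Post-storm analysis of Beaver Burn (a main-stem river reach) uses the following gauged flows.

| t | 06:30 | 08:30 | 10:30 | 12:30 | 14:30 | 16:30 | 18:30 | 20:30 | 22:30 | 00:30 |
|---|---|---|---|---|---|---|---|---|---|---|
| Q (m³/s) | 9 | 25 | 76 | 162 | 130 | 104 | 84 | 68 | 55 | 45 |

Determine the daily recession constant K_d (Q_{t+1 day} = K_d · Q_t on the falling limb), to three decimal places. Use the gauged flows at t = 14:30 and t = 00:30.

Between t = 14:30 and t = 00:30 the flow falls from 130 to 45 m³/s over 5×2 h = 10 h.
Per-interval ratio K = (45/130)^(1/5) = 0.8088; K_d = K^(24/2) = 0.078.

K_d ≈ 0.078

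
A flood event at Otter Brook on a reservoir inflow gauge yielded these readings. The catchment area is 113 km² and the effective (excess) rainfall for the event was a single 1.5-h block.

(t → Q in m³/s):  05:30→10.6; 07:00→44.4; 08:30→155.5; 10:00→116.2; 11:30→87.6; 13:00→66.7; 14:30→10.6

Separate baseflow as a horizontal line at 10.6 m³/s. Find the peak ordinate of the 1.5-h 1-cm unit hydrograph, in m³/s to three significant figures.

Direct runoff: 0.0, 33.8, 144.9, 105.6, 77.0, 56.1, 0.0 m³/s; ΣQ_DR = 417.4 m³/s, peak = 144.9 m³/s.
Runoff depth d = ΣQ_DR·Δt / A = 417.4 × 5400 / (113 km²) = 19.95 mm.
The 1-cm UH is the DRH scaled by (10 mm)/d, so U_p = 144.9 × 10/19.95 = 72.6 m³/s.

U_p ≈ 72.6 m³/s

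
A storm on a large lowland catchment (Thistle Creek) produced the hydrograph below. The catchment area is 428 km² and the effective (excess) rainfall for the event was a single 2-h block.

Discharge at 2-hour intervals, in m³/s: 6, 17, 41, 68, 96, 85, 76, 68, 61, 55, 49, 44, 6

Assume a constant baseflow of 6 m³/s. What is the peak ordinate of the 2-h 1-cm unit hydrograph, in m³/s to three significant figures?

Direct runoff: 0.0, 11.0, 35.0, 62.0, 90.0, 79.0, 70.0, 62.0, 55.0, 49.0, 43.0, 38.0, 0.0 m³/s; ΣQ_DR = 594.0 m³/s, peak = 90.0 m³/s.
Runoff depth d = ΣQ_DR·Δt / A = 594.0 × 7200 / (428 km²) = 9.993 mm.
The 1-cm UH is the DRH scaled by (10 mm)/d, so U_p = 90.0 × 10/9.993 = 90.1 m³/s.

U_p ≈ 90.1 m³/s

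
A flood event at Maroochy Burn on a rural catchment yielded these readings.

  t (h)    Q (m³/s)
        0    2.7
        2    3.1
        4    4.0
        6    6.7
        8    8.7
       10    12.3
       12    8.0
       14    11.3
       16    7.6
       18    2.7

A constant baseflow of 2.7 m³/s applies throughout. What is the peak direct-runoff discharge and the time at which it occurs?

Subtracting baseflow gives direct-runoff ordinates: 0.0, 0.4, 1.3, 4.0, 6.0, 9.6, 5.3, 8.6, 4.9, 0.0 m³/s.
The maximum is 9.6 m³/s, occurring at the reading for t = 10 h.

Q_p = 9.6 m³/s at t = 10 h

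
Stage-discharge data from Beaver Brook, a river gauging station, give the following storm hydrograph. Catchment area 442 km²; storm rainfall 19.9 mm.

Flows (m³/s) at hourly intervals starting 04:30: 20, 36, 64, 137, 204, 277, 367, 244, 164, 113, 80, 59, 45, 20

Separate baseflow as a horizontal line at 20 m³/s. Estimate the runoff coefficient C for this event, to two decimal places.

ΣQ_DR = 1550 m³/s; V = ΣQ_DR·Δt = 5.580 × 10^6 m³.
Runoff depth d = V / A = 12.62 mm.
C = d / P = 12.62 / 19.9 = 0.63.

C ≈ 0.63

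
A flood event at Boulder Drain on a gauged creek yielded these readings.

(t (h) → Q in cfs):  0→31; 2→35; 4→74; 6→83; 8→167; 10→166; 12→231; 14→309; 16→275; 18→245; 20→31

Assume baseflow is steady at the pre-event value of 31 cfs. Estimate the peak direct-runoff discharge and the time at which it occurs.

Q_p = 278.0 cfs at t = 14 h

Subtracting baseflow gives direct-runoff ordinates: 0.0, 4.0, 43.0, 52.0, 136.0, 135.0, 200.0, 278.0, 244.0, 214.0, 0.0 cfs.
The maximum is 278.0 cfs, occurring at the reading for t = 14 h.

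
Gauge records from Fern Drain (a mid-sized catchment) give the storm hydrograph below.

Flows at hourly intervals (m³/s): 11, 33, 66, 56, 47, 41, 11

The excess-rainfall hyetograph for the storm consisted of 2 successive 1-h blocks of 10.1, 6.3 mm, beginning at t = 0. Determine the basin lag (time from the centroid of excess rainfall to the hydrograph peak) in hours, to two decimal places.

Centroid of excess rainfall: t_c = Σ P_i·t̄_i / ΣP_i = 0.8841 h (block centres at 0.5, 1.5 h).
Hydrograph peak occurs at t = 2 h, so basin lag t_L = 2 − 0.8841 = 1.12 h.

t_L ≈ 1.12 h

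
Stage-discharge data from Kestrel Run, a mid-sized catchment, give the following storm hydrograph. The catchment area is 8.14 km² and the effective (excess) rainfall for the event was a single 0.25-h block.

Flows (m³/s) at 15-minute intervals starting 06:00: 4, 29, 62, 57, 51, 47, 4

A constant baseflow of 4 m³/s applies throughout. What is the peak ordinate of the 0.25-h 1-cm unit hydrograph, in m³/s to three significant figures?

Direct runoff: 0.0, 25.0, 58.0, 53.0, 47.0, 43.0, 0.0 m³/s; ΣQ_DR = 226.0 m³/s, peak = 58.0 m³/s.
Runoff depth d = ΣQ_DR·Δt / A = 226.0 × 900 / (8.14 km²) = 24.99 mm.
The 1-cm UH is the DRH scaled by (10 mm)/d, so U_p = 58.0 × 10/24.99 = 23.2 m³/s.

U_p ≈ 23.2 m³/s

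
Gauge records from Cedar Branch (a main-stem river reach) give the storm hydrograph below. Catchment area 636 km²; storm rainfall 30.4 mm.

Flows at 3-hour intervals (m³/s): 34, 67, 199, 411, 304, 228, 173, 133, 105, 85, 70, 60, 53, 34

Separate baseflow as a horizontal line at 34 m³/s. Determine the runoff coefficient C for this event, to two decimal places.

C ≈ 0.83

ΣQ_DR = 1480 m³/s; V = ΣQ_DR·Δt = 1.598 × 10^7 m³.
Runoff depth d = V / A = 25.13 mm.
C = d / P = 25.13 / 30.4 = 0.83.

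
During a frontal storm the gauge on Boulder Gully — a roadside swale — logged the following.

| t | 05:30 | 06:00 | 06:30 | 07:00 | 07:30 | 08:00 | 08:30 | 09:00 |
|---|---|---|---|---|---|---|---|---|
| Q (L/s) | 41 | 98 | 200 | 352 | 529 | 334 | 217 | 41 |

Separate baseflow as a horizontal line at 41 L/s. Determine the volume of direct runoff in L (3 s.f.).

Direct-runoff ordinates (Q − Q_b): 0.0, 57.0, 159.0, 311.0, 488.0, 293.0, 176.0, 0.0 L/s.
ΣQ_DR = 1484 L/s.
With Δt = 0.5 h = 1800 s, V = ΣQ_DR · Δt = 1484 × 1800 = 2.67 × 10^6 L.

V ≈ 2.67 × 10^6 L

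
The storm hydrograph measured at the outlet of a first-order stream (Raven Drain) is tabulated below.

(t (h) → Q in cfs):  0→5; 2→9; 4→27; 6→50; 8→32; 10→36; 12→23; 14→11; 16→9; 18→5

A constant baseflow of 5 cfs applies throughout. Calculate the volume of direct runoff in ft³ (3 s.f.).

V ≈ 1.13 × 10^6 ft³

Direct-runoff ordinates (Q − Q_b): 0.0, 4.0, 22.0, 45.0, 27.0, 31.0, 18.0, 6.0, 4.0, 0.0 cfs.
ΣQ_DR = 157.0 cfs.
With Δt = 2 h = 7200 s, V = ΣQ_DR · Δt = 157.0 × 7200 = 1.13 × 10^6 ft³.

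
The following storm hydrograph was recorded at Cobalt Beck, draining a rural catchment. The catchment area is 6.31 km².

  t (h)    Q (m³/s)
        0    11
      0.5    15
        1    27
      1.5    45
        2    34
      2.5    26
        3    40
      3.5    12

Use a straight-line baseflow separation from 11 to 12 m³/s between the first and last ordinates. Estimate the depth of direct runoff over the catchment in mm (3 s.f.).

Direct runoff: 0.00, 3.86, 15.71, 33.57, 22.43, 14.29, 28.14, 0.00 m³/s; ΣQ_DR = 118.0 m³/s.
V = ΣQ_DR · Δt = 118.0 × 1800 s = 2.124 × 10^5 m³.
Over A = 6.31 km², depth = V / A = 33.7 mm.

d ≈ 33.7 mm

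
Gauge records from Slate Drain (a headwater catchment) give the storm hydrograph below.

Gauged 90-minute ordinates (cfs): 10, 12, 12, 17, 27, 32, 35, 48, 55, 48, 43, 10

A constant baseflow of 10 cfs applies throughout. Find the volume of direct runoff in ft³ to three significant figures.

V ≈ 1.24 × 10^6 ft³

Direct-runoff ordinates (Q − Q_b): 0.0, 2.0, 2.0, 7.0, 17.0, 22.0, 25.0, 38.0, 45.0, 38.0, 33.0, 0.0 cfs.
ΣQ_DR = 229.0 cfs.
With Δt = 1.5 h = 5400 s, V = ΣQ_DR · Δt = 229.0 × 5400 = 1.24 × 10^6 ft³.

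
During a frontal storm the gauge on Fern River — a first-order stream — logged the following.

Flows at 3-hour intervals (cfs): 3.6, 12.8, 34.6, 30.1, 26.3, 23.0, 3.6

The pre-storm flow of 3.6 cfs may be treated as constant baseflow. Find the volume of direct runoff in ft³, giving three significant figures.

Direct-runoff ordinates (Q − Q_b): 0.0, 9.2, 31.0, 26.5, 22.7, 19.4, 0.0 cfs.
ΣQ_DR = 108.8 cfs.
With Δt = 3 h = 10800 s, V = ΣQ_DR · Δt = 108.8 × 10800 = 1.18 × 10^6 ft³.

V ≈ 1.18 × 10^6 ft³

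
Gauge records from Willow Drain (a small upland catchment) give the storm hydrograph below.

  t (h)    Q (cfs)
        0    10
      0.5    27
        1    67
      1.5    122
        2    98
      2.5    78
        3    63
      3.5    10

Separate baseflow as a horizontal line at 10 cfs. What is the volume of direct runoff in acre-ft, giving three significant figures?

Direct-runoff ordinates (Q − Q_b): 0.0, 17.0, 57.0, 112.0, 88.0, 68.0, 53.0, 0.0 cfs.
ΣQ_DR = 395.0 cfs.
With Δt = 0.5 h = 1800 s, V = ΣQ_DR · Δt = 395.0 × 1800 = 7.11 × 10^5 ft³ = 16.3 acre-ft.

V ≈ 16.3 acre-ft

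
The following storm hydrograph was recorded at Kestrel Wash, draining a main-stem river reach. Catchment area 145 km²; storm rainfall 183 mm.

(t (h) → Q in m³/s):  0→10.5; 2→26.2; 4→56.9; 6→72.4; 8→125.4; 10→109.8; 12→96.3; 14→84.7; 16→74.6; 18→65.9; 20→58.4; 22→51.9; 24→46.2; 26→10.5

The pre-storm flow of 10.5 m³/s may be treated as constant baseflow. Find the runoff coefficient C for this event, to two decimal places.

ΣQ_DR = 742.7 m³/s; V = ΣQ_DR·Δt = 5.347 × 10^6 m³.
Runoff depth d = V / A = 36.88 mm.
C = d / P = 36.88 / 183 = 0.20.

C ≈ 0.20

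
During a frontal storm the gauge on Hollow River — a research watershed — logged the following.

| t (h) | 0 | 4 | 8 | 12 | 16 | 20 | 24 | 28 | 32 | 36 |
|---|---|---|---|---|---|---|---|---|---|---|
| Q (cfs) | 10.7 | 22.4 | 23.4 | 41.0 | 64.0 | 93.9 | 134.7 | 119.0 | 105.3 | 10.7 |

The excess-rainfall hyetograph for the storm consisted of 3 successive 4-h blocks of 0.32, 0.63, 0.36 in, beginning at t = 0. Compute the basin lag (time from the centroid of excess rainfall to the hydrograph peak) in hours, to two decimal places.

t_L ≈ 17.88 h

Centroid of excess rainfall: t_c = Σ P_i·t̄_i / ΣP_i = 6.1221 h (block centres at 2, 6, 10 h).
Hydrograph peak occurs at t = 24 h, so basin lag t_L = 24 − 6.1221 = 17.88 h.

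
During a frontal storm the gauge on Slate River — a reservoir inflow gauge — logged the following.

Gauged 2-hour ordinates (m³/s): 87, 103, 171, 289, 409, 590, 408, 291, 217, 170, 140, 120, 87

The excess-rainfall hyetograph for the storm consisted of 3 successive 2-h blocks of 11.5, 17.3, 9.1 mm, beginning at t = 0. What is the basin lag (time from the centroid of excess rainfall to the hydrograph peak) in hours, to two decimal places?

Centroid of excess rainfall: t_c = Σ P_i·t̄_i / ΣP_i = 2.8734 h (block centres at 1, 3, 5 h).
Hydrograph peak occurs at t = 10 h, so basin lag t_L = 10 − 2.8734 = 7.13 h.

t_L ≈ 7.13 h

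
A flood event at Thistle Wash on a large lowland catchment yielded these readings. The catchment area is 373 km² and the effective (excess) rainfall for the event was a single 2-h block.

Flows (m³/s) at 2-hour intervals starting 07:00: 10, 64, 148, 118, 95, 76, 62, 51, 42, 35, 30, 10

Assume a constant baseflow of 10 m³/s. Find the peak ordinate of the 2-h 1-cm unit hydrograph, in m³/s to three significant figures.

U_p ≈ 115 m³/s

Direct runoff: 0.0, 54.0, 138.0, 108.0, 85.0, 66.0, 52.0, 41.0, 32.0, 25.0, 20.0, 0.0 m³/s; ΣQ_DR = 621.0 m³/s, peak = 138.0 m³/s.
Runoff depth d = ΣQ_DR·Δt / A = 621.0 × 7200 / (373 km²) = 11.99 mm.
The 1-cm UH is the DRH scaled by (10 mm)/d, so U_p = 138.0 × 10/11.99 = 115 m³/s.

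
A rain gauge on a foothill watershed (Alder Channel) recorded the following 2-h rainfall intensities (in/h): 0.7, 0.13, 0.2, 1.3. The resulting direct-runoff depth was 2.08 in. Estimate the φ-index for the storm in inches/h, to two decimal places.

Only the 2 blocks with intensity above φ contribute runoff: 0.7, 1.3 in/h.
Σ(I−φ)·Δt = d  ⇒  (0.7+1.3 − 2φ)·2 = 2.08
φ = (2.000 − 2.08/2) / 2 = 0.48 in/h.

φ ≈ 0.48 in/h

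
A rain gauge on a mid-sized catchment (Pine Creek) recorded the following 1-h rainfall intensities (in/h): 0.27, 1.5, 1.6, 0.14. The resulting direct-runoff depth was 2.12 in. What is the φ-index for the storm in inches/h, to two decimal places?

φ ≈ 0.49 in/h

Only the 2 blocks with intensity above φ contribute runoff: 1.5, 1.6 in/h.
Σ(I−φ)·Δt = d  ⇒  (1.5+1.6 − 2φ)·1 = 2.12
φ = (3.100 − 2.12/1) / 2 = 0.49 in/h.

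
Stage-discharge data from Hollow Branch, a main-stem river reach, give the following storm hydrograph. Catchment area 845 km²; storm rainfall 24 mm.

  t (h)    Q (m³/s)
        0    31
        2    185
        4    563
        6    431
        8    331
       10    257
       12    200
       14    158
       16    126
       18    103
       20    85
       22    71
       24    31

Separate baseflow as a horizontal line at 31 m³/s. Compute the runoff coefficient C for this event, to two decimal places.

C ≈ 0.77

ΣQ_DR = 2169 m³/s; V = ΣQ_DR·Δt = 1.562 × 10^7 m³.
Runoff depth d = V / A = 18.48 mm.
C = d / P = 18.48 / 24 = 0.77.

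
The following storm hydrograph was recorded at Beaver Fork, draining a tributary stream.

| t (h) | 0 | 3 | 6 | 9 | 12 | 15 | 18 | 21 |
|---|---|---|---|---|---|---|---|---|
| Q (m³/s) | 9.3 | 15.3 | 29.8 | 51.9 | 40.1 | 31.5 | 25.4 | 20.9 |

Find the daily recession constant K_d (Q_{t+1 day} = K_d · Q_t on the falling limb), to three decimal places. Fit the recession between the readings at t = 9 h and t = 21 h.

Between t = 9 h and t = 21 h the flow falls from 51.9 to 20.9 m³/s over 4×3 h = 12 h.
Per-interval ratio K = (20.9/51.9)^(1/4) = 0.7966; K_d = K^(24/3) = 0.162.

K_d ≈ 0.162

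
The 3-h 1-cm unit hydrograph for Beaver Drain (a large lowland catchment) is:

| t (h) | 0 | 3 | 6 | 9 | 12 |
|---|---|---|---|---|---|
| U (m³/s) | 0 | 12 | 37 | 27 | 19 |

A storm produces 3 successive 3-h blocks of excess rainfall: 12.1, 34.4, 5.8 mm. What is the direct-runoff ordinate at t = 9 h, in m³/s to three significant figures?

Q ≈ 167 m³/s

By discrete convolution, Q_j = Σ (P_i / 10 mm) · U_{j−i}.
At t = 9 h (j=3): Q = (12.1/10)·27 + (34.4/10)·37 + (5.8/10)·12 = 167 m³/s.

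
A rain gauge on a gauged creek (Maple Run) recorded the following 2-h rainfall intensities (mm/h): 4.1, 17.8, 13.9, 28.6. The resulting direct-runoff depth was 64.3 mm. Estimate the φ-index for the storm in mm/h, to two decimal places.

Only the 3 blocks with intensity above φ contribute runoff: 17.8, 13.9, 28.6 mm/h.
Σ(I−φ)·Δt = d  ⇒  (17.8+13.9+28.6 − 3φ)·2 = 64.3
φ = (60.30 − 64.3/2) / 3 = 9.38 mm/h.

φ ≈ 9.38 mm/h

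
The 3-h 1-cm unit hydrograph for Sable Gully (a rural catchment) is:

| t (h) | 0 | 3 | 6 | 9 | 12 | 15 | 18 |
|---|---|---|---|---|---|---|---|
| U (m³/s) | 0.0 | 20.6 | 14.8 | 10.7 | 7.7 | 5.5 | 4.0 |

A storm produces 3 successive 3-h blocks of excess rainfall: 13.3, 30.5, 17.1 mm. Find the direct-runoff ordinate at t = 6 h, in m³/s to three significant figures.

By discrete convolution, Q_j = Σ (P_i / 10 mm) · U_{j−i}.
At t = 6 h (j=2): Q = (13.3/10)·14.8 + (30.5/10)·20.6 + (17.1/10)·0.0 = 82.5 m³/s.

Q ≈ 82.5 m³/s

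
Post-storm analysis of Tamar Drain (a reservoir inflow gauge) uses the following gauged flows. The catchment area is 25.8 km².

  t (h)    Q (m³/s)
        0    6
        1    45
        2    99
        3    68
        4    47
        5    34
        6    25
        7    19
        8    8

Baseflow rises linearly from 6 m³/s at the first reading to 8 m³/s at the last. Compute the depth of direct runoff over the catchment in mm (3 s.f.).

d ≈ 40.2 mm

Direct runoff: 0.00, 38.75, 92.50, 61.25, 40.00, 26.75, 17.50, 11.25, 0.00 m³/s; ΣQ_DR = 288.0 m³/s.
V = ΣQ_DR · Δt = 288.0 × 3600 s = 1.037 × 10^6 m³.
Over A = 25.8 km², depth = V / A = 40.2 mm.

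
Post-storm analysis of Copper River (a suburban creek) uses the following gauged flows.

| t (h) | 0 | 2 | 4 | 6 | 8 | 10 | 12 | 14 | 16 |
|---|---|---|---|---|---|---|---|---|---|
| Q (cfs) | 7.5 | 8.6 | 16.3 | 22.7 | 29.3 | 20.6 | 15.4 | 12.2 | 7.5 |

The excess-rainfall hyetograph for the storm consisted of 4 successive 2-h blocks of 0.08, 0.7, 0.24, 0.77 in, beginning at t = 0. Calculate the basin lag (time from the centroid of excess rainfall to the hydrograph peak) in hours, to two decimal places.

Centroid of excess rainfall: t_c = Σ P_i·t̄_i / ΣP_i = 4.8994 h (block centres at 1, 3, 5, 7 h).
Hydrograph peak occurs at t = 8 h, so basin lag t_L = 8 − 4.8994 = 3.10 h.

t_L ≈ 3.10 h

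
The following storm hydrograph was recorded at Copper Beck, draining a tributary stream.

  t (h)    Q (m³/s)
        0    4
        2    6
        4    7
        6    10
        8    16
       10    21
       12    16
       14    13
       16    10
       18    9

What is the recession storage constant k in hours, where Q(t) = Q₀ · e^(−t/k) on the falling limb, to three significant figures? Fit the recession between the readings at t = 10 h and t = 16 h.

k ≈ 8.09 h

On the falling limb, Q drops from 21 to 10 m³/s between t = 10 h and t = 16 h (Δt = 6 h).
k = −Δt / ln(Q₂/Q₁) = −6 / ln(10/21) = 8.09 h.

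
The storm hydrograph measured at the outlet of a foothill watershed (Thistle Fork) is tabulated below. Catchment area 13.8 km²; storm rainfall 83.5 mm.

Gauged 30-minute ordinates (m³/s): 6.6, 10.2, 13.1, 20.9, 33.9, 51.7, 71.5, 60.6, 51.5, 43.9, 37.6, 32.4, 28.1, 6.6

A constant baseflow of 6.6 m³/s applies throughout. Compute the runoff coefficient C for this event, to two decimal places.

C ≈ 0.59

ΣQ_DR = 376.2 m³/s; V = ΣQ_DR·Δt = 6.772 × 10^5 m³.
Runoff depth d = V / A = 49.07 mm.
C = d / P = 49.07 / 83.5 = 0.59.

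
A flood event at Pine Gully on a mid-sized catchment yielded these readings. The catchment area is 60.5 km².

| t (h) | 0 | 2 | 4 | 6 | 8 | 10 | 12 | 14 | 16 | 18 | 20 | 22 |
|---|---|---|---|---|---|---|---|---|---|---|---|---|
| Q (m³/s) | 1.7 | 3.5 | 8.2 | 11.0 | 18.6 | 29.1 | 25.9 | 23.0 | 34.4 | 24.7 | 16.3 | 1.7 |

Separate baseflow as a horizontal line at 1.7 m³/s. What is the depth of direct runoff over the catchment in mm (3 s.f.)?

Direct runoff: 0.0, 1.8, 6.5, 9.3, 16.9, 27.4, 24.2, 21.3, 32.7, 23.0, 14.6, 0.0 m³/s; ΣQ_DR = 177.7 m³/s.
V = ΣQ_DR · Δt = 177.7 × 7200 s = 1.279 × 10^6 m³.
Over A = 60.5 km², depth = V / A = 21.1 mm.

d ≈ 21.1 mm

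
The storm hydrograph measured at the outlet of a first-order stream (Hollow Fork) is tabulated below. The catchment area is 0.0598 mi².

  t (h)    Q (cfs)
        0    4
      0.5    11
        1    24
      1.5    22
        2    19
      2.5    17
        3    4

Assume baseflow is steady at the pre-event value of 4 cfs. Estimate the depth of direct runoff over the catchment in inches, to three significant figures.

Direct runoff: 0.0, 7.0, 20.0, 18.0, 15.0, 13.0, 0.0 cfs; ΣQ_DR = 73.00 cfs.
V = ΣQ_DR · Δt = 73.00 × 1800 s = 1.314 × 10^5 ft³.
Over A = 0.0598 mi², depth = V / A = 0.946 in.

d ≈ 0.946 in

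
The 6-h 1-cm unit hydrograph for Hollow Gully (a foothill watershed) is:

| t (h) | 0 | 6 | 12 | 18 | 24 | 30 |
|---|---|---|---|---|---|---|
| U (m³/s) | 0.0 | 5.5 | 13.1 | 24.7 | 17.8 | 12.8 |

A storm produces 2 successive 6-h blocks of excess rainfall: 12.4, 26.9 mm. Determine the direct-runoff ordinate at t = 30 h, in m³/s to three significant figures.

Q ≈ 63.8 m³/s

By discrete convolution, Q_j = Σ (P_i / 10 mm) · U_{j−i}.
At t = 30 h (j=5): Q = (12.4/10)·12.8 + (26.9/10)·17.8 = 63.8 m³/s.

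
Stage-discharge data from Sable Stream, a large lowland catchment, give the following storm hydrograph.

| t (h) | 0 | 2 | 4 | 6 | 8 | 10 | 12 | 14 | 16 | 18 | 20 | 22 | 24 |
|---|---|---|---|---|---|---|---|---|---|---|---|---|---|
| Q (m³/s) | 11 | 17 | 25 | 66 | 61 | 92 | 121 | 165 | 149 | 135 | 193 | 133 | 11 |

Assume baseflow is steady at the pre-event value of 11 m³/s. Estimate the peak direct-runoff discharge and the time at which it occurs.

Q_p = 182.0 m³/s at t = 20 h

Subtracting baseflow gives direct-runoff ordinates: 0.0, 6.0, 14.0, 55.0, 50.0, 81.0, 110.0, 154.0, 138.0, 124.0, 182.0, 122.0, 0.0 m³/s.
The maximum is 182.0 m³/s, occurring at the reading for t = 20 h.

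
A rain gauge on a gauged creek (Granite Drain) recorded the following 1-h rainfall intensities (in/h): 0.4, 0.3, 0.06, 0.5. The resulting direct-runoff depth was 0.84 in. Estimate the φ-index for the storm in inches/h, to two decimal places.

Only the 3 blocks with intensity above φ contribute runoff: 0.4, 0.3, 0.5 in/h.
Σ(I−φ)·Δt = d  ⇒  (0.4+0.3+0.5 − 3φ)·1 = 0.84
φ = (1.200 − 0.84/1) / 3 = 0.12 in/h.

φ ≈ 0.12 in/h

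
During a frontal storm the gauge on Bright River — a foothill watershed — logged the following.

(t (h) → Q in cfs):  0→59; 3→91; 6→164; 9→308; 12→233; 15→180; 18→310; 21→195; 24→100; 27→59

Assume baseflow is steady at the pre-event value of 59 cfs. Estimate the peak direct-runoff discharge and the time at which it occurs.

Q_p = 251.0 cfs at t = 18 h

Subtracting baseflow gives direct-runoff ordinates: 0.0, 32.0, 105.0, 249.0, 174.0, 121.0, 251.0, 136.0, 41.0, 0.0 cfs.
The maximum is 251.0 cfs, occurring at the reading for t = 18 h.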